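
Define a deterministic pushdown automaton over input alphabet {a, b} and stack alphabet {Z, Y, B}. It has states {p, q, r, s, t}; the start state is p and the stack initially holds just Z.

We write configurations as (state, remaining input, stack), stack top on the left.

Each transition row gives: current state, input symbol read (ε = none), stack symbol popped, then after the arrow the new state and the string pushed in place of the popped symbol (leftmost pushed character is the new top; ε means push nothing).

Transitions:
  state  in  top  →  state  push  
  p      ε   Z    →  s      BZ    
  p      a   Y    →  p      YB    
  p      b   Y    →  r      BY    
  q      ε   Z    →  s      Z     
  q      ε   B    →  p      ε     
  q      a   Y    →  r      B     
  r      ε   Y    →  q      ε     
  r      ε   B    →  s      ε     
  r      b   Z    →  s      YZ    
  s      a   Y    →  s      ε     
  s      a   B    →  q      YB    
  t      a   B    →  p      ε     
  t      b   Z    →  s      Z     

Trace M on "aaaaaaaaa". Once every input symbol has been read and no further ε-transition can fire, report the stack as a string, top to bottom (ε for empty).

YBZ

(p, aaaaaaaaa, Z)
  ε-move, top Z: go to s, push BZ → (s, aaaaaaaaa, BZ)
  read a, top B: go to q, push YB → (q, aaaaaaaa, YBZ)
  read a, top Y: go to r, push B → (r, aaaaaaa, BBZ)
  ε-move, top B: go to s, push ε → (s, aaaaaaa, BZ)
  read a, top B: go to q, push YB → (q, aaaaaa, YBZ)
  read a, top Y: go to r, push B → (r, aaaaa, BBZ)
  ε-move, top B: go to s, push ε → (s, aaaaa, BZ)
  read a, top B: go to q, push YB → (q, aaaa, YBZ)
  read a, top Y: go to r, push B → (r, aaa, BBZ)
  ε-move, top B: go to s, push ε → (s, aaa, BZ)
  read a, top B: go to q, push YB → (q, aa, YBZ)
  read a, top Y: go to r, push B → (r, a, BBZ)
  ε-move, top B: go to s, push ε → (s, a, BZ)
  read a, top B: go to q, push YB → (q, ε, YBZ)
All input consumed in state q with stack YBZ.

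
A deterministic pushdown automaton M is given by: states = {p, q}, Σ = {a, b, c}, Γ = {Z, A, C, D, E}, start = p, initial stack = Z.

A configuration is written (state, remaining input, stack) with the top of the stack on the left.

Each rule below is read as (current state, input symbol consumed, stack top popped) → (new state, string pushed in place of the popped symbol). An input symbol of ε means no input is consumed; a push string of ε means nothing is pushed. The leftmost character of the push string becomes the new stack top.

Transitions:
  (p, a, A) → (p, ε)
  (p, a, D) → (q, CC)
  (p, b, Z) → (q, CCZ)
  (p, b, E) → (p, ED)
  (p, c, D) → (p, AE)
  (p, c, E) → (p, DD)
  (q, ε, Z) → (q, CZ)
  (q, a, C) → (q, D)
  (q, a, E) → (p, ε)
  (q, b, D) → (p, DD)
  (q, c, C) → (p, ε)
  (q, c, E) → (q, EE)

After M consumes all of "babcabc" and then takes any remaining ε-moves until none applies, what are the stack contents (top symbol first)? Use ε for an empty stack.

(p, babcabc, Z) ⊢ (q, abcabc, CCZ) ⊢ (q, bcabc, DCZ) ⊢ (p, cabc, DDCZ) ⊢ (p, abc, AEDCZ) ⊢ (p, bc, EDCZ) ⊢ (p, c, EDDCZ) ⊢ (p, ε, DDDDCZ)
All input consumed in state p with stack DDDDCZ.

DDDDCZ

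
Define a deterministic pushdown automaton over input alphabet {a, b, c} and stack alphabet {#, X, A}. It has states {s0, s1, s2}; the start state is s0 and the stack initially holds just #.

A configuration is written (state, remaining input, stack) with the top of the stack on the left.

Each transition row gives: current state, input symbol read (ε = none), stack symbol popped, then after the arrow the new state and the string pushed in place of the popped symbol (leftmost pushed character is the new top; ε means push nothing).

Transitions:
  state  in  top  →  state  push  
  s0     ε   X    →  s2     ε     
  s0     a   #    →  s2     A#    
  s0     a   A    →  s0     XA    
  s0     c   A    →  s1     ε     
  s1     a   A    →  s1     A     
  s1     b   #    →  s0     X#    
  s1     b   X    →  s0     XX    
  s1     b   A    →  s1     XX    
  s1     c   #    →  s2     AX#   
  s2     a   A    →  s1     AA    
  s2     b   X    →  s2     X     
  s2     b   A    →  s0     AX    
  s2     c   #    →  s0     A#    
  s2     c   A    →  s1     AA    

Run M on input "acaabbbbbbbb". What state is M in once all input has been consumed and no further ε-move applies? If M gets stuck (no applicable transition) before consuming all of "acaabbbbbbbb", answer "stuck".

(s0, acaabbbbbbbb, #)
  read a, top #: go to s2, push A# → (s2, caabbbbbbbb, A#)
  read c, top A: go to s1, push AA → (s1, aabbbbbbbb, AA#)
  read a, top A: go to s1, push A → (s1, abbbbbbbb, AA#)
  read a, top A: go to s1, push A → (s1, bbbbbbbb, AA#)
  read b, top A: go to s1, push XX → (s1, bbbbbbb, XXA#)
  read b, top X: go to s0, push XX → (s0, bbbbbb, XXXA#)
  ε-move, top X: go to s2, push ε → (s2, bbbbbb, XXA#)
  read b, top X: go to s2, push X → (s2, bbbbb, XXA#)
  read b, top X: go to s2, push X → (s2, bbbb, XXA#)
  read b, top X: go to s2, push X → (s2, bbb, XXA#)
  read b, top X: go to s2, push X → (s2, bb, XXA#)
  read b, top X: go to s2, push X → (s2, b, XXA#)
  read b, top X: go to s2, push X → (s2, ε, XXA#)
All input consumed; M is in state s2.

s2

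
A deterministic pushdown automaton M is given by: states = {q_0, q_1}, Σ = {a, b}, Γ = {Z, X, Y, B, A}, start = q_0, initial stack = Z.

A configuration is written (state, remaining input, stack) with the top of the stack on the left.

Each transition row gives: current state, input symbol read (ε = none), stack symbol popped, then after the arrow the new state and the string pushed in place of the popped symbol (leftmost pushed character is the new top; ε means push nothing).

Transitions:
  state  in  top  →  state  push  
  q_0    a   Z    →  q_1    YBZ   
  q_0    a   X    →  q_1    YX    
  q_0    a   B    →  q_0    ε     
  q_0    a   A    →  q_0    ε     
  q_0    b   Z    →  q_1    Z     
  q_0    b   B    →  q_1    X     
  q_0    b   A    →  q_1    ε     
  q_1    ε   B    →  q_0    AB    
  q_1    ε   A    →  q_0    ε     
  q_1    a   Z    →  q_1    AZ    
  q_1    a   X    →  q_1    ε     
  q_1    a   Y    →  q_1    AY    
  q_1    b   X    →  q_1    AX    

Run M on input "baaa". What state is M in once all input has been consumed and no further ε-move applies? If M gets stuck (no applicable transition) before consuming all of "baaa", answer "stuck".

q_0

(q_0, baaa, Z)
  read b, top Z: go to q_1, push Z → (q_1, aaa, Z)
  read a, top Z: go to q_1, push AZ → (q_1, aa, AZ)
  ε-move, top A: go to q_0, push ε → (q_0, aa, Z)
  read a, top Z: go to q_1, push YBZ → (q_1, a, YBZ)
  read a, top Y: go to q_1, push AY → (q_1, ε, AYBZ)
  ε-move, top A: go to q_0, push ε → (q_0, ε, YBZ)
All input consumed; M is in state q_0.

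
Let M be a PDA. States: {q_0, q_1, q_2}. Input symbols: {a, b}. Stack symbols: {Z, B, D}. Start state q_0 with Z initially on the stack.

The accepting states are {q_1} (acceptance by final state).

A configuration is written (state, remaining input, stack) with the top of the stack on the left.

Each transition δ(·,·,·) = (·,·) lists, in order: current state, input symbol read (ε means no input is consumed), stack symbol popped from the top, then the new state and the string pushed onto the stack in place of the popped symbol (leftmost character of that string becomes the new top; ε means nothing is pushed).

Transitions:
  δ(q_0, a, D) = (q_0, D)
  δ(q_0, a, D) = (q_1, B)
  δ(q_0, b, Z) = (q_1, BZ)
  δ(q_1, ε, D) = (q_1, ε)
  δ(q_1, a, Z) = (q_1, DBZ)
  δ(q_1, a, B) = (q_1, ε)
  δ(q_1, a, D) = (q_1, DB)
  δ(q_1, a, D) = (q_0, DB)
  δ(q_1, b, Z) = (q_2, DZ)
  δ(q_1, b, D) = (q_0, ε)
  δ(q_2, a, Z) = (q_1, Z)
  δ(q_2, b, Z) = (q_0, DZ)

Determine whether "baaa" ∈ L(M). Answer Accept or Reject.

One accepting computation: (q_0, baaa, Z) ⊢ (q_1, aaa, BZ) ⊢ (q_1, aa, Z) ⊢ (q_1, a, DBZ) ⊢ (q_1, ε, DBBZ)
All input consumed and state q_1 ∈ F.

Accept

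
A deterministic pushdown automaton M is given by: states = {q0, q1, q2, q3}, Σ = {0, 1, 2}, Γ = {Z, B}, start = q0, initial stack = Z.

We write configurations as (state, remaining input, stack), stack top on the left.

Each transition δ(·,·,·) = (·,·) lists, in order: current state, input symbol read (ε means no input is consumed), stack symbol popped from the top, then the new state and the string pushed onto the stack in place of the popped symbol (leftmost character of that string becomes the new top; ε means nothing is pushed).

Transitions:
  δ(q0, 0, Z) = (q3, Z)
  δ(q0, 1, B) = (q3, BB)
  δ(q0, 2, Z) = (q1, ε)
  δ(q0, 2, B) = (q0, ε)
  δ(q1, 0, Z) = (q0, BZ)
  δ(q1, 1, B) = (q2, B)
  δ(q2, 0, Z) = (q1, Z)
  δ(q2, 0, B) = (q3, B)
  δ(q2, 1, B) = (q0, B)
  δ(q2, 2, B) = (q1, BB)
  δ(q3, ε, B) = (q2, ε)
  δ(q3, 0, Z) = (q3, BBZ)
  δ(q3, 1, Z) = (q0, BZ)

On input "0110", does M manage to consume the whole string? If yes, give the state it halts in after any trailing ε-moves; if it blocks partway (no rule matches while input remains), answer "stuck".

q2

(q0, 0110, Z) ⊢ (q3, 110, Z) ⊢ (q0, 10, BZ) ⊢ (q3, 0, BBZ) ⊢ (q2, 0, BZ) ⊢ (q3, ε, BZ) ⊢ (q2, ε, Z)
All input consumed; M is in state q2.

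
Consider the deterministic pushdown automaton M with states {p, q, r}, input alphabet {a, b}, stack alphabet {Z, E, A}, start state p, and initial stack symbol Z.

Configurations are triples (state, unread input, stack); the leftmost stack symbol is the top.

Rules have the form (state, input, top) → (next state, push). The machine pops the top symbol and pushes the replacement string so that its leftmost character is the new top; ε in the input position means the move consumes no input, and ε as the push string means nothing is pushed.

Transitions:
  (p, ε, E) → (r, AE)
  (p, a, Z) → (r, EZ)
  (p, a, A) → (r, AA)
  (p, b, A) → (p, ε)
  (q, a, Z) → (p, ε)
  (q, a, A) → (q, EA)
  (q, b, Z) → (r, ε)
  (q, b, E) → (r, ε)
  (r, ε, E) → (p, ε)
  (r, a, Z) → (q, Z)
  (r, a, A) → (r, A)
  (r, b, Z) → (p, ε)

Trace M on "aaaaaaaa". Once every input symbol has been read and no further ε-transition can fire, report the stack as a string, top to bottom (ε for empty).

Z

(p, aaaaaaaa, Z) ⊢ (r, aaaaaaa, EZ) ⊢ (p, aaaaaaa, Z) ⊢ (r, aaaaaa, EZ) ⊢ (p, aaaaaa, Z) ⊢ (r, aaaaa, EZ) ⊢ (p, aaaaa, Z) ⊢ (r, aaaa, EZ) ⊢ (p, aaaa, Z) ⊢ (r, aaa, EZ) ⊢ (p, aaa, Z) ⊢ (r, aa, EZ) ⊢ (p, aa, Z) ⊢ (r, a, EZ) ⊢ (p, a, Z) ⊢ (r, ε, EZ) ⊢ (p, ε, Z)
All input consumed in state p with stack Z.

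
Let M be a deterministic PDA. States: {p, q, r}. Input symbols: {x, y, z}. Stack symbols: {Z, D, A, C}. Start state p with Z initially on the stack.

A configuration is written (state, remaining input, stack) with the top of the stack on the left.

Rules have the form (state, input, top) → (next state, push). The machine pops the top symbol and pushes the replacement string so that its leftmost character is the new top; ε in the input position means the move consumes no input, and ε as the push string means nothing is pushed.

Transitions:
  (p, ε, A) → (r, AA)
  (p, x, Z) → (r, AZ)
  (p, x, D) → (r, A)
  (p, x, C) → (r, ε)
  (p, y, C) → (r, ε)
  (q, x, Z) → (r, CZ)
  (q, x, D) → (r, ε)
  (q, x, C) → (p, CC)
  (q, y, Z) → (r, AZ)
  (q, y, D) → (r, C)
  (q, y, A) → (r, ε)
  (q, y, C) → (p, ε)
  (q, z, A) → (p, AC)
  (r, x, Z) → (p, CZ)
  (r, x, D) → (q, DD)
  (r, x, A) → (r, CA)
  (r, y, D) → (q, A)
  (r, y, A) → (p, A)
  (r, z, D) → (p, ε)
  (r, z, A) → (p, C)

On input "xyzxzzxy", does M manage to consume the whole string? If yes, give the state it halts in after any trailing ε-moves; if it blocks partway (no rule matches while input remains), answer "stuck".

(p, xyzxzzxy, Z)
  read x, top Z: go to r, push AZ → (r, yzxzzxy, AZ)
  read y, top A: go to p, push A → (p, zxzzxy, AZ)
  ε-move, top A: go to r, push AA → (r, zxzzxy, AAZ)
  read z, top A: go to p, push C → (p, xzzxy, CAZ)
  read x, top C: go to r, push ε → (r, zzxy, AZ)
  read z, top A: go to p, push C → (p, zxy, CZ)
No transition for (p, z, top C); M blocks with input zxy remaining.

stuck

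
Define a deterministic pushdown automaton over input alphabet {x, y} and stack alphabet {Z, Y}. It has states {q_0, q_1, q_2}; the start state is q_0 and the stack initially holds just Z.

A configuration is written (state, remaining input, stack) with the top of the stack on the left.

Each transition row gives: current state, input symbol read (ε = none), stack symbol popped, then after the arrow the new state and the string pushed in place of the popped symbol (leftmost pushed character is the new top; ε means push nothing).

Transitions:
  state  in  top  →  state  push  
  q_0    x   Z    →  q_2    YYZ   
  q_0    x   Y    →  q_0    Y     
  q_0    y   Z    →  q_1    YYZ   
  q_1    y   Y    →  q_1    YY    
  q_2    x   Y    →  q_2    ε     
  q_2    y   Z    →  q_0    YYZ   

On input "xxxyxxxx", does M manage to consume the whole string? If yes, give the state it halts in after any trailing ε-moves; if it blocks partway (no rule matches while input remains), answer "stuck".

(q_0, xxxyxxxx, Z) ⊢ (q_2, xxyxxxx, YYZ) ⊢ (q_2, xyxxxx, YZ) ⊢ (q_2, yxxxx, Z) ⊢ (q_0, xxxx, YYZ) ⊢ (q_0, xxx, YYZ) ⊢ (q_0, xx, YYZ) ⊢ (q_0, x, YYZ) ⊢ (q_0, ε, YYZ)
All input consumed; M is in state q_0.

q_0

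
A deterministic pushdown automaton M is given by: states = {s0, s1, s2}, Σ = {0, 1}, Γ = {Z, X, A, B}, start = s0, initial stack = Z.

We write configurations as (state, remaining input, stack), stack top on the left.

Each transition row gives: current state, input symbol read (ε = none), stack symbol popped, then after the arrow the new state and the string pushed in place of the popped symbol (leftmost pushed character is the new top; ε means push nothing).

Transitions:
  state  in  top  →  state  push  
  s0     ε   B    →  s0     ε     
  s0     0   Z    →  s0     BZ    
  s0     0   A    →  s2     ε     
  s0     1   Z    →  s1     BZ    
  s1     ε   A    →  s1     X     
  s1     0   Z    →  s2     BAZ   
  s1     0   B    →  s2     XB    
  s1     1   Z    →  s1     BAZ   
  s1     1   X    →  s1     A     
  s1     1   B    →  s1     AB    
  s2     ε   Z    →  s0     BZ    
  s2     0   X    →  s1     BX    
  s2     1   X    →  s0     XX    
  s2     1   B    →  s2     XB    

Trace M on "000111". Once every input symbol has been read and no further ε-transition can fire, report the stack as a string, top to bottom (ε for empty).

XBZ

(s0, 000111, Z) ⊢ (s0, 00111, BZ) ⊢ (s0, 00111, Z) ⊢ (s0, 0111, BZ) ⊢ (s0, 0111, Z) ⊢ (s0, 111, BZ) ⊢ (s0, 111, Z) ⊢ (s1, 11, BZ) ⊢ (s1, 1, ABZ) ⊢ (s1, 1, XBZ) ⊢ (s1, ε, ABZ) ⊢ (s1, ε, XBZ)
All input consumed in state s1 with stack XBZ.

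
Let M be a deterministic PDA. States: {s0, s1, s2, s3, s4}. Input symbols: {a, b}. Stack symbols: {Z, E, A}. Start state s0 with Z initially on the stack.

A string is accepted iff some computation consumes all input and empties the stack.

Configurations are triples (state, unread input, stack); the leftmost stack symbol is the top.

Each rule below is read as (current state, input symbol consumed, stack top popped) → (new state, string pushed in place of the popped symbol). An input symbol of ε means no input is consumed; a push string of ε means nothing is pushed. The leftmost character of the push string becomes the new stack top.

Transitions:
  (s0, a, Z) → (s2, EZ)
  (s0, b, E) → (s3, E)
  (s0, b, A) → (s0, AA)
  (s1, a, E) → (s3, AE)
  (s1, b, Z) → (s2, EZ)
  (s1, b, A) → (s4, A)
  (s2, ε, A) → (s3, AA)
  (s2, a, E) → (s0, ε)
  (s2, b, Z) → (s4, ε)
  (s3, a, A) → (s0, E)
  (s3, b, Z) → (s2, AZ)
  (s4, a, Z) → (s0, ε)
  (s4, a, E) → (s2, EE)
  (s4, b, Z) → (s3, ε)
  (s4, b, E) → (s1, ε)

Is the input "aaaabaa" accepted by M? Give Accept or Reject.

Reject

(s0, aaaabaa, Z) ⊢ (s2, aaabaa, EZ) ⊢ (s0, aabaa, Z) ⊢ (s2, abaa, EZ) ⊢ (s0, baa, Z)
No transition applies at (s0, baa, Z); input not fully consumed.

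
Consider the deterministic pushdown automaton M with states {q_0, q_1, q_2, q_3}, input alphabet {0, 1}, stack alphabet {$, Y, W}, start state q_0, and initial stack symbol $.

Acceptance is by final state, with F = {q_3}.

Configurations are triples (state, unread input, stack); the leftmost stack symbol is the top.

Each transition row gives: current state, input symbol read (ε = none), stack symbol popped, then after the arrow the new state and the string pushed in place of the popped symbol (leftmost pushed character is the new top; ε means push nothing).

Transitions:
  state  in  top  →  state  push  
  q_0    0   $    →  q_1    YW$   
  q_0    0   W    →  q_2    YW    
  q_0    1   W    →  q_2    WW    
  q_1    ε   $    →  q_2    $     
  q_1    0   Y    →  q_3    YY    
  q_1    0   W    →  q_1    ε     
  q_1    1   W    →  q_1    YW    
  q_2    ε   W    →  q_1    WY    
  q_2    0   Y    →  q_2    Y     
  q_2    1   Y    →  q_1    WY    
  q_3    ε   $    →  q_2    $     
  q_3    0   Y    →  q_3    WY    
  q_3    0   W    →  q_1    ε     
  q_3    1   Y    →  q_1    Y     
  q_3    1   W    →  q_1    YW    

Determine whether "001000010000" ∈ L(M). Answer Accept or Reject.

(q_0, 001000010000, $)
  read 0, top $: go to q_1, push YW$ → (q_1, 01000010000, YW$)
  read 0, top Y: go to q_3, push YY → (q_3, 1000010000, YYW$)
  read 1, top Y: go to q_1, push Y → (q_1, 000010000, YYW$)
  read 0, top Y: go to q_3, push YY → (q_3, 00010000, YYYW$)
  read 0, top Y: go to q_3, push WY → (q_3, 0010000, WYYYW$)
  read 0, top W: go to q_1, push ε → (q_1, 010000, YYYW$)
  read 0, top Y: go to q_3, push YY → (q_3, 10000, YYYYW$)
  read 1, top Y: go to q_1, push Y → (q_1, 0000, YYYYW$)
  read 0, top Y: go to q_3, push YY → (q_3, 000, YYYYYW$)
  read 0, top Y: go to q_3, push WY → (q_3, 00, WYYYYYW$)
  read 0, top W: go to q_1, push ε → (q_1, 0, YYYYYW$)
  read 0, top Y: go to q_3, push YY → (q_3, ε, YYYYYYW$)
All input consumed; state q_3 ∈ F.

Accept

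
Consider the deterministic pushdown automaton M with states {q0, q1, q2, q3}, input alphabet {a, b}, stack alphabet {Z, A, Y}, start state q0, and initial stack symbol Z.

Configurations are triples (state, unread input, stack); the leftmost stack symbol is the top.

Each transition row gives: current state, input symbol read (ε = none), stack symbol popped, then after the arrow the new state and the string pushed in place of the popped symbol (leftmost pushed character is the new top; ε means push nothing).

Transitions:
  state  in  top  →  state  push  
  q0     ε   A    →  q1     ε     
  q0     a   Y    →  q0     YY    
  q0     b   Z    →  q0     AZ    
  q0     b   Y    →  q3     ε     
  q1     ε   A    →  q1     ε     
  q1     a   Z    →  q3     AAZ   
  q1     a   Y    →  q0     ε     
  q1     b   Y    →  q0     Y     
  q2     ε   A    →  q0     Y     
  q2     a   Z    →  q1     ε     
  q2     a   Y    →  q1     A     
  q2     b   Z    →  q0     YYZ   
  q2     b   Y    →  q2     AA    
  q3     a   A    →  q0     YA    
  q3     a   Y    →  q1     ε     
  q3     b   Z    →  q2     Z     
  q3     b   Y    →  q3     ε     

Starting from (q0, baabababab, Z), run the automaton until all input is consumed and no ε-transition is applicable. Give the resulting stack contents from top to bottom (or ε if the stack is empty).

AAZ

(q0, baabababab, Z) ⊢ (q0, aabababab, AZ) ⊢ (q1, aabababab, Z) ⊢ (q3, abababab, AAZ) ⊢ (q0, bababab, YAAZ) ⊢ (q3, ababab, AAZ) ⊢ (q0, babab, YAAZ) ⊢ (q3, abab, AAZ) ⊢ (q0, bab, YAAZ) ⊢ (q3, ab, AAZ) ⊢ (q0, b, YAAZ) ⊢ (q3, ε, AAZ)
All input consumed in state q3 with stack AAZ.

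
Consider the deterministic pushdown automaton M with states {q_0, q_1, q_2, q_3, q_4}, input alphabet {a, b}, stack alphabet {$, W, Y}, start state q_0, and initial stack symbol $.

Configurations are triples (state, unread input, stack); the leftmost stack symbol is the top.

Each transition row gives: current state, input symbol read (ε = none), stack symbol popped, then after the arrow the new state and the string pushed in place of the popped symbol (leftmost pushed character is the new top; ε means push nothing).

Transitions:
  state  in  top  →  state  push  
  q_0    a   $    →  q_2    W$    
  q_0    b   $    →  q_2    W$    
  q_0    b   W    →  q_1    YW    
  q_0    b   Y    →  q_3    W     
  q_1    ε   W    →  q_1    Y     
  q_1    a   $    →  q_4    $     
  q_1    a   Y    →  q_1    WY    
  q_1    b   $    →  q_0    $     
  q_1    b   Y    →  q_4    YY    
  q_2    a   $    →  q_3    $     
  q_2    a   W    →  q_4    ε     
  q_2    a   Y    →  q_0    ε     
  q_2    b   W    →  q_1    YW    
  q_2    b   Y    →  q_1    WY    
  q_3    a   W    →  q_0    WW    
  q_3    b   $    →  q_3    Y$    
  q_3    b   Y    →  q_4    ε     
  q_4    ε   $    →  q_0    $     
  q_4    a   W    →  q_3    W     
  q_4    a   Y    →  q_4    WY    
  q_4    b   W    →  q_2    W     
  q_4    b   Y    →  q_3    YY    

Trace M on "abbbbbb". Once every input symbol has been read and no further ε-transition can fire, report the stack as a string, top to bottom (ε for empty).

(q_0, abbbbbb, $) ⊢ (q_2, bbbbbb, W$) ⊢ (q_1, bbbbb, YW$) ⊢ (q_4, bbbb, YYW$) ⊢ (q_3, bbb, YYYW$) ⊢ (q_4, bb, YYW$) ⊢ (q_3, b, YYYW$) ⊢ (q_4, ε, YYW$)
All input consumed in state q_4 with stack YYW$.

YYW$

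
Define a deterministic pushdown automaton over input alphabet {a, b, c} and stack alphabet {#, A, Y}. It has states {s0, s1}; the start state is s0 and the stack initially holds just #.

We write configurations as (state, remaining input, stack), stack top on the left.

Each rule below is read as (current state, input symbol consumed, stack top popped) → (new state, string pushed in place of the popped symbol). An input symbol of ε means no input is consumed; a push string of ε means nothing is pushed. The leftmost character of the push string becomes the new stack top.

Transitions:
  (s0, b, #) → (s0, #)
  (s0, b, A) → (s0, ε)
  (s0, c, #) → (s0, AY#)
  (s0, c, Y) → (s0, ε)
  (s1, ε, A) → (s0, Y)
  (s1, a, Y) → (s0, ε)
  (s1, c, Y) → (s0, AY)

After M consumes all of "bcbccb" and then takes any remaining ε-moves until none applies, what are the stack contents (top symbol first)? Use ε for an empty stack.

(s0, bcbccb, #)
  read b, top #: go to s0, push # → (s0, cbccb, #)
  read c, top #: go to s0, push AY# → (s0, bccb, AY#)
  read b, top A: go to s0, push ε → (s0, ccb, Y#)
  read c, top Y: go to s0, push ε → (s0, cb, #)
  read c, top #: go to s0, push AY# → (s0, b, AY#)
  read b, top A: go to s0, push ε → (s0, ε, Y#)
All input consumed in state s0 with stack Y#.

Y#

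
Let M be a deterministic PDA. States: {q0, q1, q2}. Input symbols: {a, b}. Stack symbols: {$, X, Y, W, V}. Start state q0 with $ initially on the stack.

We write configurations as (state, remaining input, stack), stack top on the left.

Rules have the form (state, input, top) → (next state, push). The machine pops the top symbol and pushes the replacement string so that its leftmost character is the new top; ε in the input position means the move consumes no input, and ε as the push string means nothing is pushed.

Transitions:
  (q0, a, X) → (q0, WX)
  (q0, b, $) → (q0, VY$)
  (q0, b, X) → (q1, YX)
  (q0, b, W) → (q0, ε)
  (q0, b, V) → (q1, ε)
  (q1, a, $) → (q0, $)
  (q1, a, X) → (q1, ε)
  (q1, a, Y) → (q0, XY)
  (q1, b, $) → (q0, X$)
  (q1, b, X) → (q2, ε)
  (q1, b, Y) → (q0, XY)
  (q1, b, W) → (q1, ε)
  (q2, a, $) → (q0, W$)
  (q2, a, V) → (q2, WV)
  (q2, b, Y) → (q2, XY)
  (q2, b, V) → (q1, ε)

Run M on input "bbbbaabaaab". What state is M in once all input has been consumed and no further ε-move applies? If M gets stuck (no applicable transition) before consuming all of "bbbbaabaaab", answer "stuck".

stuck

(q0, bbbbaabaaab, $) ⊢ (q0, bbbaabaaab, VY$) ⊢ (q1, bbaabaaab, Y$) ⊢ (q0, baabaaab, XY$) ⊢ (q1, aabaaab, YXY$) ⊢ (q0, abaaab, XYXY$) ⊢ (q0, baaab, WXYXY$) ⊢ (q0, aaab, XYXY$) ⊢ (q0, aab, WXYXY$)
No transition for (q0, a, top W); M blocks with input aab remaining.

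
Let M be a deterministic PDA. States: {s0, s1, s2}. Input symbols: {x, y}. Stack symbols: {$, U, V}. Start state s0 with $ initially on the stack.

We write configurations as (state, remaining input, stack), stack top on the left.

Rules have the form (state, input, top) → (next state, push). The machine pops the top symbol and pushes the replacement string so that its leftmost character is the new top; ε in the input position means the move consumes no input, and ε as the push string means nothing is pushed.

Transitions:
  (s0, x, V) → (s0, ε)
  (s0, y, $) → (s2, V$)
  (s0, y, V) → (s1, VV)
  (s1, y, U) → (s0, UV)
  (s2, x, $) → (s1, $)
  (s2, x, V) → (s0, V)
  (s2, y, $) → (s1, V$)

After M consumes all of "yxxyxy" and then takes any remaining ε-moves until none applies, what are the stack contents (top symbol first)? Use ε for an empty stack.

VV$

(s0, yxxyxy, $)
  read y, top $: go to s2, push V$ → (s2, xxyxy, V$)
  read x, top V: go to s0, push V → (s0, xyxy, V$)
  read x, top V: go to s0, push ε → (s0, yxy, $)
  read y, top $: go to s2, push V$ → (s2, xy, V$)
  read x, top V: go to s0, push V → (s0, y, V$)
  read y, top V: go to s1, push VV → (s1, ε, VV$)
All input consumed in state s1 with stack VV$.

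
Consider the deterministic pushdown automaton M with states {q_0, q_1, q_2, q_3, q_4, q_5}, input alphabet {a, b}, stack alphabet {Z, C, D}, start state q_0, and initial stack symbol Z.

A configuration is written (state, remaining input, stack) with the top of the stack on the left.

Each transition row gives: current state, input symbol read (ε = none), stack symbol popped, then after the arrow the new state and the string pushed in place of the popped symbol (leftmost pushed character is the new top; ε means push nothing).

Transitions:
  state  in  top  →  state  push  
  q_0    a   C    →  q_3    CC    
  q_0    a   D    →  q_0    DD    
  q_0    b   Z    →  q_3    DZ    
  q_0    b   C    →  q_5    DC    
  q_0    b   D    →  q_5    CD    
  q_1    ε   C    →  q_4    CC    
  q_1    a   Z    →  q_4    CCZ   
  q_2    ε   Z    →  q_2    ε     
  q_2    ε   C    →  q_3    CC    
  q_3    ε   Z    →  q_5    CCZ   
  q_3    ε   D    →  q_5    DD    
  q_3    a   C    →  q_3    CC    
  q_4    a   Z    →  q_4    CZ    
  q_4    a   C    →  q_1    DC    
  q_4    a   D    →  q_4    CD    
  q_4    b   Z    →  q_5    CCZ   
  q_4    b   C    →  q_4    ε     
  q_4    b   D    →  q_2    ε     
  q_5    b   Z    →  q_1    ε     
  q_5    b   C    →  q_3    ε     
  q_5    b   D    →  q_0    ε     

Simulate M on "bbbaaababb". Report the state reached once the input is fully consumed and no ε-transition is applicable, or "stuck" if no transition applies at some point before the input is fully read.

(q_0, bbbaaababb, Z)
  read b, top Z: go to q_3, push DZ → (q_3, bbaaababb, DZ)
  ε-move, top D: go to q_5, push DD → (q_5, bbaaababb, DDZ)
  read b, top D: go to q_0, push ε → (q_0, baaababb, DZ)
  read b, top D: go to q_5, push CD → (q_5, aaababb, CDZ)
No transition for (q_5, a, top C); M blocks with input aaababb remaining.

stuck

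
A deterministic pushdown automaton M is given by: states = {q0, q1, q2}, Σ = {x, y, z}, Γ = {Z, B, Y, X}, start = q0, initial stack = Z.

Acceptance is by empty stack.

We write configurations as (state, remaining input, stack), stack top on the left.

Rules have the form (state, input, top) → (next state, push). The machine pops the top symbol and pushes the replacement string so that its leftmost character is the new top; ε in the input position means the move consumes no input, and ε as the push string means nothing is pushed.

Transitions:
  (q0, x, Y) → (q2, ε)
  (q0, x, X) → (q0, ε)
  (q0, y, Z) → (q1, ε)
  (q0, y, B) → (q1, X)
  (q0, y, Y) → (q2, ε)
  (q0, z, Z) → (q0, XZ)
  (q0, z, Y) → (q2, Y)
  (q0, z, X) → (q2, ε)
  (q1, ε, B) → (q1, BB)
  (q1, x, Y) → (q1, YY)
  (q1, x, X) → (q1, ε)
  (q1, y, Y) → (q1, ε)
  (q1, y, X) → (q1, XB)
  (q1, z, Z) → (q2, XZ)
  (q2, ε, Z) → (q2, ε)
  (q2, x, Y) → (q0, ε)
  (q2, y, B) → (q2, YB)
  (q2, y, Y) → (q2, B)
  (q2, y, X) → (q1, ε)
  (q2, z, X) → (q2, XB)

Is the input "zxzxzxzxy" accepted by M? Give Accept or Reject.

(q0, zxzxzxzxy, Z)
  read z, top Z: go to q0, push XZ → (q0, xzxzxzxy, XZ)
  read x, top X: go to q0, push ε → (q0, zxzxzxy, Z)
  read z, top Z: go to q0, push XZ → (q0, xzxzxy, XZ)
  read x, top X: go to q0, push ε → (q0, zxzxy, Z)
  read z, top Z: go to q0, push XZ → (q0, xzxy, XZ)
  read x, top X: go to q0, push ε → (q0, zxy, Z)
  read z, top Z: go to q0, push XZ → (q0, xy, XZ)
  read x, top X: go to q0, push ε → (q0, y, Z)
  read y, top Z: go to q1, push ε → (q1, ε, ε)
All input consumed and the stack is empty.

Accept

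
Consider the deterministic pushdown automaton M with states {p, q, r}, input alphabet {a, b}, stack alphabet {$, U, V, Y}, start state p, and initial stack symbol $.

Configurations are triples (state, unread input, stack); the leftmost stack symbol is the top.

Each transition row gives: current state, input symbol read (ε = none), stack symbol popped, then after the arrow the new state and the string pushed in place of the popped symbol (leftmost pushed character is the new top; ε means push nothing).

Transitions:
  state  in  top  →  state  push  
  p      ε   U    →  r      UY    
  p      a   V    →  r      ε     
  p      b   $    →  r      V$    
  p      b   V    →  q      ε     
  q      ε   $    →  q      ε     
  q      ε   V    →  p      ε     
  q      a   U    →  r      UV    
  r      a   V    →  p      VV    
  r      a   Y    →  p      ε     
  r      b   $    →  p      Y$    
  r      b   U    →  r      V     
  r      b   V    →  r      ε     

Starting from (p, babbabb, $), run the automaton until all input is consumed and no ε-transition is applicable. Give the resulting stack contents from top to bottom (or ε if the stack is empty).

V$

(p, babbabb, $) ⊢ (r, abbabb, V$) ⊢ (p, bbabb, VV$) ⊢ (q, babb, V$) ⊢ (p, babb, $) ⊢ (r, abb, V$) ⊢ (p, bb, VV$) ⊢ (q, b, V$) ⊢ (p, b, $) ⊢ (r, ε, V$)
All input consumed in state r with stack V$.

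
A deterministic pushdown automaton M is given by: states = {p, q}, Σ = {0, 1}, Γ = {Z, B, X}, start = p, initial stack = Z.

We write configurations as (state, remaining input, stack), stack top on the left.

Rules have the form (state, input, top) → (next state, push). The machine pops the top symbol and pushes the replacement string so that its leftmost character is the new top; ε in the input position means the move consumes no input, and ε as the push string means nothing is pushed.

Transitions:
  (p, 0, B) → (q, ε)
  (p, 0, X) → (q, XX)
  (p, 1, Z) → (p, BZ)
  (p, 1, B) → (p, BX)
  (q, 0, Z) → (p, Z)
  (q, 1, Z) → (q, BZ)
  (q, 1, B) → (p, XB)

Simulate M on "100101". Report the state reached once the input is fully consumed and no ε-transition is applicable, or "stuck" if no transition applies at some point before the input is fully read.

q

(p, 100101, Z)
  read 1, top Z: go to p, push BZ → (p, 00101, BZ)
  read 0, top B: go to q, push ε → (q, 0101, Z)
  read 0, top Z: go to p, push Z → (p, 101, Z)
  read 1, top Z: go to p, push BZ → (p, 01, BZ)
  read 0, top B: go to q, push ε → (q, 1, Z)
  read 1, top Z: go to q, push BZ → (q, ε, BZ)
All input consumed; M is in state q.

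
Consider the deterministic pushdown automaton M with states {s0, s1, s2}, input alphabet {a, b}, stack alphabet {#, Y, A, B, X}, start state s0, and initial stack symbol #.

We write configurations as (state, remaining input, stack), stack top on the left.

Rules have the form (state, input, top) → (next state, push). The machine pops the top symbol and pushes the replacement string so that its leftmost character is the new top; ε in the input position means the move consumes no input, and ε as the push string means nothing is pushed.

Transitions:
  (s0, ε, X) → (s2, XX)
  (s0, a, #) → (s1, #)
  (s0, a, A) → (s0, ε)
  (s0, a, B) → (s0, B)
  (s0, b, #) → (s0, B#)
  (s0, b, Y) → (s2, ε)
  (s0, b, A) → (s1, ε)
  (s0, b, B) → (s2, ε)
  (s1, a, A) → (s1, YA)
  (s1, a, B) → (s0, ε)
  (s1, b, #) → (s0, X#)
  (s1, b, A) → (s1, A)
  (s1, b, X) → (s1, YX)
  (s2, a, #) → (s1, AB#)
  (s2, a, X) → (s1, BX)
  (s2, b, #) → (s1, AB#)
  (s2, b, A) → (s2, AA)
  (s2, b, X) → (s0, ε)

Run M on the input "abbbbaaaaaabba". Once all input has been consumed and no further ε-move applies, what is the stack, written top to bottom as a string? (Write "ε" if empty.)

BXXXXX#

(s0, abbbbaaaaaabba, #)
  read a, top #: go to s1, push # → (s1, bbbbaaaaaabba, #)
  read b, top #: go to s0, push X# → (s0, bbbaaaaaabba, X#)
  ε-move, top X: go to s2, push XX → (s2, bbbaaaaaabba, XX#)
  read b, top X: go to s0, push ε → (s0, bbaaaaaabba, X#)
  ε-move, top X: go to s2, push XX → (s2, bbaaaaaabba, XX#)
  read b, top X: go to s0, push ε → (s0, baaaaaabba, X#)
  ε-move, top X: go to s2, push XX → (s2, baaaaaabba, XX#)
  read b, top X: go to s0, push ε → (s0, aaaaaabba, X#)
  ε-move, top X: go to s2, push XX → (s2, aaaaaabba, XX#)
  read a, top X: go to s1, push BX → (s1, aaaaabba, BXX#)
  read a, top B: go to s0, push ε → (s0, aaaabba, XX#)
  ε-move, top X: go to s2, push XX → (s2, aaaabba, XXX#)
  read a, top X: go to s1, push BX → (s1, aaabba, BXXX#)
  read a, top B: go to s0, push ε → (s0, aabba, XXX#)
  ε-move, top X: go to s2, push XX → (s2, aabba, XXXX#)
  read a, top X: go to s1, push BX → (s1, abba, BXXXX#)
  read a, top B: go to s0, push ε → (s0, bba, XXXX#)
  ε-move, top X: go to s2, push XX → (s2, bba, XXXXX#)
  read b, top X: go to s0, push ε → (s0, ba, XXXX#)
  ε-move, top X: go to s2, push XX → (s2, ba, XXXXX#)
  read b, top X: go to s0, push ε → (s0, a, XXXX#)
  ε-move, top X: go to s2, push XX → (s2, a, XXXXX#)
  read a, top X: go to s1, push BX → (s1, ε, BXXXXX#)
All input consumed in state s1 with stack BXXXXX#.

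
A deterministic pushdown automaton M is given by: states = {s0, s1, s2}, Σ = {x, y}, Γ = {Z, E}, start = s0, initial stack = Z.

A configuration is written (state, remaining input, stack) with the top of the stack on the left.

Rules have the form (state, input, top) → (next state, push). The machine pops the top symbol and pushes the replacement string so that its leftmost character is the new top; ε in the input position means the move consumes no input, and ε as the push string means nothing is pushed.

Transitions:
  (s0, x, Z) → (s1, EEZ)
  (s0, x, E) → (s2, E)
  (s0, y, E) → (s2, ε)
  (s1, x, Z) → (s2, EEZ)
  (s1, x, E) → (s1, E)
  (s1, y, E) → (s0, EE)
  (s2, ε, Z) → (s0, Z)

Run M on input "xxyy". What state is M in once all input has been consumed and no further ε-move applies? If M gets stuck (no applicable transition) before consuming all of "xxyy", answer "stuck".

(s0, xxyy, Z)
  read x, top Z: go to s1, push EEZ → (s1, xyy, EEZ)
  read x, top E: go to s1, push E → (s1, yy, EEZ)
  read y, top E: go to s0, push EE → (s0, y, EEEZ)
  read y, top E: go to s2, push ε → (s2, ε, EEZ)
All input consumed; M is in state s2.

s2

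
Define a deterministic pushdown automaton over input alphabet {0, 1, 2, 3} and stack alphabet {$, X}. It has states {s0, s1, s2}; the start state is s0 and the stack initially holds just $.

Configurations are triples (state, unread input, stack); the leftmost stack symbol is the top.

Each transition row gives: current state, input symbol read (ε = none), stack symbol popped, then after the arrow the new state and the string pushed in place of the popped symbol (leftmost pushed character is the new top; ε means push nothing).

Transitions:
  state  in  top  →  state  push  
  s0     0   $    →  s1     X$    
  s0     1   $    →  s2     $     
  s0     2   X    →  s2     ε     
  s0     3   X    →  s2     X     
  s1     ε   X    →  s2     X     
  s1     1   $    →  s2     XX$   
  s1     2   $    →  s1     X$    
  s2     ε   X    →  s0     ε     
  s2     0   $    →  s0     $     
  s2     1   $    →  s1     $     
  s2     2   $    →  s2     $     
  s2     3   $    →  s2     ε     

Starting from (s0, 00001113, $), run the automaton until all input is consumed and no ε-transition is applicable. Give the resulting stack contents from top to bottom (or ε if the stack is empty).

(s0, 00001113, $)
  read 0, top $: go to s1, push X$ → (s1, 0001113, X$)
  ε-move, top X: go to s2, push X → (s2, 0001113, X$)
  ε-move, top X: go to s0, push ε → (s0, 0001113, $)
  read 0, top $: go to s1, push X$ → (s1, 001113, X$)
  ε-move, top X: go to s2, push X → (s2, 001113, X$)
  ε-move, top X: go to s0, push ε → (s0, 001113, $)
  read 0, top $: go to s1, push X$ → (s1, 01113, X$)
  ε-move, top X: go to s2, push X → (s2, 01113, X$)
  ε-move, top X: go to s0, push ε → (s0, 01113, $)
  read 0, top $: go to s1, push X$ → (s1, 1113, X$)
  ε-move, top X: go to s2, push X → (s2, 1113, X$)
  ε-move, top X: go to s0, push ε → (s0, 1113, $)
  read 1, top $: go to s2, push $ → (s2, 113, $)
  read 1, top $: go to s1, push $ → (s1, 13, $)
  read 1, top $: go to s2, push XX$ → (s2, 3, XX$)
  ε-move, top X: go to s0, push ε → (s0, 3, X$)
  read 3, top X: go to s2, push X → (s2, ε, X$)
  ε-move, top X: go to s0, push ε → (s0, ε, $)
All input consumed in state s0 with stack $.

$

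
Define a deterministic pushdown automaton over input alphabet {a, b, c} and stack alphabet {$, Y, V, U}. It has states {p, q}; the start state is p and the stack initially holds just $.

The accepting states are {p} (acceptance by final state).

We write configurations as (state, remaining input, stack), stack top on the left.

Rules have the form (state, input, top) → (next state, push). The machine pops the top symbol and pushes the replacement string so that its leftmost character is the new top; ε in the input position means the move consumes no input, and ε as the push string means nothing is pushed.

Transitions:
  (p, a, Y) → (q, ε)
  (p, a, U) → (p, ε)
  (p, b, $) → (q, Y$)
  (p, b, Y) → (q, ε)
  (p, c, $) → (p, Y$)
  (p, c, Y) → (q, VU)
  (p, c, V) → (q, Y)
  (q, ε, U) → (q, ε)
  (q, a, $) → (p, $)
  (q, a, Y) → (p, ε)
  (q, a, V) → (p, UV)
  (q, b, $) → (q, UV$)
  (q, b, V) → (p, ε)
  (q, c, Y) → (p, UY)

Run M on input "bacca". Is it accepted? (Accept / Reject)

(p, bacca, $)
  read b, top $: go to q, push Y$ → (q, acca, Y$)
  read a, top Y: go to p, push ε → (p, cca, $)
  read c, top $: go to p, push Y$ → (p, ca, Y$)
  read c, top Y: go to q, push VU → (q, a, VU$)
  read a, top V: go to p, push UV → (p, ε, UVU$)
All input consumed; state p ∈ F.

Accept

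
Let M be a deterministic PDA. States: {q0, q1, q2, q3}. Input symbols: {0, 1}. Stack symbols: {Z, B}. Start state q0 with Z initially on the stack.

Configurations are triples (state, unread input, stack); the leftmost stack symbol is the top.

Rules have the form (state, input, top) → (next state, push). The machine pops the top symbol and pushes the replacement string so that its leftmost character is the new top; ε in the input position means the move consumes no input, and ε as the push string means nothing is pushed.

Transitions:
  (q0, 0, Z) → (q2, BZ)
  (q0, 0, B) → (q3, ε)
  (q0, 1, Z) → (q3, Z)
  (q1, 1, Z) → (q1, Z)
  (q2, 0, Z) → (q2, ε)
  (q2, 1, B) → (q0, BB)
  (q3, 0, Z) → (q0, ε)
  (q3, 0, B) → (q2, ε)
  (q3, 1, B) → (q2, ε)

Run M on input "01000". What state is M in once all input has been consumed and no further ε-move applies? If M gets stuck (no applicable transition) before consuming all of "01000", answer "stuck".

(q0, 01000, Z) ⊢ (q2, 1000, BZ) ⊢ (q0, 000, BBZ) ⊢ (q3, 00, BZ) ⊢ (q2, 0, Z) ⊢ (q2, ε, ε)
All input consumed; M is in state q2.

q2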